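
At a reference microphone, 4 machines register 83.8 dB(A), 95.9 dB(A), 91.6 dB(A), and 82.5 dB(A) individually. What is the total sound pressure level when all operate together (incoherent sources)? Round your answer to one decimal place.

97.6 dB(A)

Incoherent sources combine by intensity addition: L_total = 10·log₁₀(Σ 10^(L_i/10)).
Σ 10^(L/10) = 10^(83.8/10) + 10^(95.9/10) + 10^(91.6/10) + 10^(82.5/10) = 5.754e+09.
L_total = 10·log₁₀(5.754e+09) = 97.60 dB(A).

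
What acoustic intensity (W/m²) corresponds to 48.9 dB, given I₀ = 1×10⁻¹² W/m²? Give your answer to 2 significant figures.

7.8e-08 W/m²

I = I₀·10^(L/10) = 10⁻¹² × 10^(48.9/10) = 10^(-7.110).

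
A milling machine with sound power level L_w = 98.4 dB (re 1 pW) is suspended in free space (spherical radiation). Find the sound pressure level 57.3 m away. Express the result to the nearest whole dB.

Free-field spherical radiation: L_p = L_w − 10·log₁₀(4π·r²), r = 57.3 m.
4π·r² = 4.126e+04 m², 10·log₁₀ of that is 46.155 dB.
L_p = 98.4 − 46.155 = 52.24 dB.

52 dB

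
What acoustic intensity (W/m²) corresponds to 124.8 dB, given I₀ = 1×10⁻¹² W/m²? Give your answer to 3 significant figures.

L = 10·log₁₀(I/I₀) ⇒ I = I₀·10^(L/10) = 10⁻¹² × 10^12.48.

3.02 W/m²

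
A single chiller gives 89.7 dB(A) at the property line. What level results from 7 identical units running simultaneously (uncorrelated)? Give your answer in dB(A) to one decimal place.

With 7 equal, uncorrelated contributions the intensity is 7× that of one unit, giving a rise of 10·log₁₀ 7.
L_total = 89.7 + 10·log₁₀(7) = 89.7 + 8.451 = 98.15 dB(A).

98.2 dB(A)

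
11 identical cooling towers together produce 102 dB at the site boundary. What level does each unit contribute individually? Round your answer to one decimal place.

91.6 dB

For N identical incoherent sources L_total = L₁ + 10·log₁₀ N, so L₁ = 102 − 10·log₁₀(11) = 102 − 10.414.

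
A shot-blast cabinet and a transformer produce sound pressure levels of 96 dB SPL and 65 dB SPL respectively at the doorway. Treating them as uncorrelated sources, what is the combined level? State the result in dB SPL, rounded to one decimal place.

96.0 dB SPL

Incoherent sources combine by intensity addition: L_total = 10·log₁₀(Σ 10^(L_i/10)).
Σ 10^(L/10) = 10^(96/10) + 10^(65/10) = 3.984e+09.
L_total = 10·log₁₀(3.984e+09) = 96.00 dB SPL.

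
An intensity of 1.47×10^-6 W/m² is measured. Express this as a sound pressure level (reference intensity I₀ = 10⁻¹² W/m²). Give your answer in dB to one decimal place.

L = 10·log₁₀(I/I₀) = 10·log₁₀(1.47×10^-6/10⁻¹²) = 10·log₁₀(1.47×10^6).
L = 10·(0.1673 + 6) = 61.67 dB.

61.7 dB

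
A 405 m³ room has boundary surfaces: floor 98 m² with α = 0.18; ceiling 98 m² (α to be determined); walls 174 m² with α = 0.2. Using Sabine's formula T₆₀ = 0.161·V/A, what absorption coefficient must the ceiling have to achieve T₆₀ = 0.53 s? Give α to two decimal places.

0.72

From T₆₀ = 0.161·V/A, the target T₆₀ = 0.53 s needs A = 0.161·405/0.53 = 123.03 m².
Absorption from the other surfaces = 98·0.18 + 174·0.2 = 52.44 m², so the ceiling must supply 70.59 m² over 98 m².
α = 70.59/98 = 0.720.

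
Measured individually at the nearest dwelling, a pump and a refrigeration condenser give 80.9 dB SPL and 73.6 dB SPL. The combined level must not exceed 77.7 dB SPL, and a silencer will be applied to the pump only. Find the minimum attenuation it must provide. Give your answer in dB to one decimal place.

Fixed contribution from the other source: Σ 10^(L/10) = 10^(73.6/10) = 2.291e+07 (73.60 dB SPL).
The limit corresponds to 10^(77.7/10) = 5.888e+07; subtracting the fixed part leaves 3.598e+07 for the pump, i.e. 75.56 dB SPL.
Required insertion loss = 80.9 − 75.56 = 5.34 dB.

5.3 dB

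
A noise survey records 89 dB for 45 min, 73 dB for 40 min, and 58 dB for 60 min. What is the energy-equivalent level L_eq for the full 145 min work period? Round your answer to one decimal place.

84.0 dB

Weight each interval's intensity by its duration and average over T = 145 min:
Σ tᵢ·10^(Lᵢ/10) = 45·10^(89/10) + 40·10^(73/10) + 60·10^(58/10) = 3.658e+10.
L_eq = 10·log₁₀(3.658e+10/145) = 84.02 dB.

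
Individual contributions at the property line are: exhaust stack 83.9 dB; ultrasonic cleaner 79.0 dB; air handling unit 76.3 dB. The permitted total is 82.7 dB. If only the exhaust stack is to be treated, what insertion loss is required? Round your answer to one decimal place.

Everything except the exhaust stack sums to 10^(79.0/10) + 10^(76.3/10) = 1.221e+08 in linear terms, 80.87 dB.
To meet 82.7 dB overall, the treated exhaust stack may contribute at most 10^(82.7/10) − 1.221e+08 = 6.412e+07, i.e. 78.07 dB.
So the exhaust stack must be reduced from 83.9 to 78.07 dB: IL = 5.83 dB.

5.8 dB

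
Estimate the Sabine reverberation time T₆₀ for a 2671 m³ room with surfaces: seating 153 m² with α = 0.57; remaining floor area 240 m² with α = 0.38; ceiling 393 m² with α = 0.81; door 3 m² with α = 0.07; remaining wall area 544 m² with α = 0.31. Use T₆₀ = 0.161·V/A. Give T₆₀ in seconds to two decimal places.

A = Σ Sᵢαᵢ = 153·0.57 + 240·0.38 + 393·0.81 + 3·0.07 + 544·0.31 = 665.59 m².
T₆₀ = 0.161 × 2671 / 665.59 = 0.646 s.

0.65 s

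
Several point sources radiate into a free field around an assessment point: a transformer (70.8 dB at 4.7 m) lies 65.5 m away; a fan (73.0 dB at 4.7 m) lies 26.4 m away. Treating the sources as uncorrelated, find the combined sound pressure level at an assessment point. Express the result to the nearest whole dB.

Propagate each source to the receiver with L = L_ref − 20·log₁₀(r/r_ref), then add intensities.
transformer: 70.8 − 20·log₁₀(65.5/4.7) = 70.8 − 22.88 = 47.92 dB.
fan: 73.0 − 20·log₁₀(26.4/4.7) = 73.0 − 14.99 = 58.01 dB.
Σ 10^(L/10) = 6.943e+05 → L_total = 10·log₁₀(6.943e+05) = 58.42 dB.

58 dB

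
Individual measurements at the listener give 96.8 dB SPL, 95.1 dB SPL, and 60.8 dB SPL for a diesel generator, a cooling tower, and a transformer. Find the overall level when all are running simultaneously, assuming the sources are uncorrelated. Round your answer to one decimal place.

99.0 dB SPL

Incoherent sources combine by intensity addition: L_total = 10·log₁₀(Σ 10^(L_i/10)).
Σ 10^(L/10) = 10^(96.8/10) + 10^(95.1/10) + 10^(60.8/10) = 8.023e+09.
L_total = 10·log₁₀(8.023e+09) = 99.04 dB SPL.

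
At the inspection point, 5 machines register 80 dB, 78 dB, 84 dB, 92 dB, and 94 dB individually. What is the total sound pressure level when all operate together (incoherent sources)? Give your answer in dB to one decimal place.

Incoherent sources combine by intensity addition: L_total = 10·log₁₀(Σ 10^(L_i/10)).
Σ 10^(L/10) = 10^(80/10) + 10^(78/10) + 10^(84/10) + 10^(92/10) + 10^(94/10) = 4.511e+09.
L_total = 10·log₁₀(4.511e+09) = 96.54 dB.

96.5 dB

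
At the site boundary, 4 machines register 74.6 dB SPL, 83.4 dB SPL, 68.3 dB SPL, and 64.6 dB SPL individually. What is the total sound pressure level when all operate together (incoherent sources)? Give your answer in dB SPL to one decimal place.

84.1 dB SPL

Incoherent sources combine by intensity addition: L_total = 10·log₁₀(Σ 10^(L_i/10)).
Σ 10^(L/10) = 10^(74.6/10) + 10^(83.4/10) + 10^(68.3/10) + 10^(64.6/10) = 2.573e+08.
L_total = 10·log₁₀(2.573e+08) = 84.10 dB SPL.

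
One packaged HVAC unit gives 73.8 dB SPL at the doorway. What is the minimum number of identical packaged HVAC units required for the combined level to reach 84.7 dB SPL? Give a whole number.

Need L₁ + 10·log₁₀ N ≥ 84.7, i.e. log₁₀ N ≥ 1.09.
N ≥ 10^(10.9/10) = 12.303, so N = 13.

13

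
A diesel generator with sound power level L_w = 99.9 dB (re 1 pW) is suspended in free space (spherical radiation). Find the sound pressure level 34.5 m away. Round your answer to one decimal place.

L_p = L_w − 10·log₁₀(4π·r²) with r = 34.5 m.
4π·r² = 1.496e+04 m², 10·log₁₀ of that is 41.748 dB.
L_p = 99.9 − 41.748 = 58.15 dB.

58.2 dB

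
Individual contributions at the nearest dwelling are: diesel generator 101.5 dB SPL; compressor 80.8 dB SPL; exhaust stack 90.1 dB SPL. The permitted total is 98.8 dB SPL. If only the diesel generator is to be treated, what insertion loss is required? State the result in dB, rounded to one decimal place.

The untreated sources together contribute 10^(80.8/10) + 10^(90.1/10) = 1.144e+09, i.e. 90.58 dB SPL.
To meet 98.8 dB SPL overall, the treated diesel generator may contribute at most 10^(98.8/10) − 1.144e+09 = 6.442e+09, i.e. 98.09 dB SPL.
Required insertion loss = 101.5 − 98.09 = 3.41 dB.

3.4 dB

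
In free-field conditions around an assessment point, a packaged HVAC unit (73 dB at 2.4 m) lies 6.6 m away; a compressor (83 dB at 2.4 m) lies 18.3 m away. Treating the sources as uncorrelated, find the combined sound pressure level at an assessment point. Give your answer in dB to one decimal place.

67.8 dB

First find each source's level at the receiver (point-source: −20·log₁₀(r/r_ref)), then combine on an intensity basis.
packaged HVAC unit: 73 − 20·log₁₀(6.6/2.4) = 73 − 8.79 = 64.21 dB.
compressor: 83 − 20·log₁₀(18.3/2.4) = 83 − 17.64 = 65.36 dB.
Σ 10^(L/10) = 6.070e+06 → L_total = 10·log₁₀(6.070e+06) = 67.83 dB.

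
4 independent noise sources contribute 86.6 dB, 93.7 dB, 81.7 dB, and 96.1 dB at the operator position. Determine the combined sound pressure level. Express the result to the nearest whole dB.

98 dB

Incoherent sources combine by intensity addition: L_total = 10·log₁₀(Σ 10^(L_i/10)).
Σ 10^(L/10) = 10^(86.6/10) + 10^(93.7/10) + 10^(81.7/10) + 10^(96.1/10) = 7.023e+09.
L_total = 10·log₁₀(7.023e+09) = 98.47 dB.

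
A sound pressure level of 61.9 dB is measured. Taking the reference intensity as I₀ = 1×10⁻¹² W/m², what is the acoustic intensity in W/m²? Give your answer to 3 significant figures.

1.55e-06 W/m²

L = 10·log₁₀(I/I₀) ⇒ I = I₀·10^(L/10) = 10⁻¹² × 10^6.19.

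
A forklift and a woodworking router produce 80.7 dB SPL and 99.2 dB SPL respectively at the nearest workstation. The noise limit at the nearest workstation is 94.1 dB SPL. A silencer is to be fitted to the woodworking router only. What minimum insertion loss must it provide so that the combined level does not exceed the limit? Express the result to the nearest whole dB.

5 dB

Fixed contribution from the other source: Σ 10^(L/10) = 10^(80.7/10) = 1.175e+08 (80.70 dB SPL).
The limit corresponds to 10^(94.1/10) = 2.570e+09; subtracting the fixed part leaves 2.453e+09 for the woodworking router, i.e. 93.90 dB SPL.
So the woodworking router must be reduced from 99.2 to 93.90 dB SPL: IL = 5.30 dB.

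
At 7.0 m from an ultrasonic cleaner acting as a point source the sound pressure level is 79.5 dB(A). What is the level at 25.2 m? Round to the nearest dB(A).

68 dB(A)

Spherical spreading from a point source gives a 20·log₁₀(r₂/r₁) drop.
L₂ = 79.5 − 20·log₁₀(25.2/7.0) = 79.5 − 11.126 = 68.37 dB(A).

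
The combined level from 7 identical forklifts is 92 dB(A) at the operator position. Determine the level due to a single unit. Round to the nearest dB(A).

84 dB(A)

7 equal contributions raise the level by 10·log₁₀ 7 = 8.451 dB, so each unit alone gives 92 − 8.451.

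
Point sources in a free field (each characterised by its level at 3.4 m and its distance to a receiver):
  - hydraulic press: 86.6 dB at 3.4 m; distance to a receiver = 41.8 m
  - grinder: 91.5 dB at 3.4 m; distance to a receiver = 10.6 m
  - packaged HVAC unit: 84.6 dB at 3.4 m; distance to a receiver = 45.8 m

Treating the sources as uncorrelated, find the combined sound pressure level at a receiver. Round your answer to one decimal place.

81.8 dB

Propagate each source to the receiver with L = L_ref − 20·log₁₀(r/r_ref), then add intensities.
hydraulic press: 86.6 − 20·log₁₀(41.8/3.4) = 86.6 − 21.79 = 64.81 dB.
grinder: 91.5 − 20·log₁₀(10.6/3.4) = 91.5 − 9.88 = 81.62 dB.
packaged HVAC unit: 84.6 − 20·log₁₀(45.8/3.4) = 84.6 − 22.59 = 62.01 dB.
Σ 10^(L/10) = 1.499e+08 → L_total = 10·log₁₀(1.499e+08) = 81.76 dB.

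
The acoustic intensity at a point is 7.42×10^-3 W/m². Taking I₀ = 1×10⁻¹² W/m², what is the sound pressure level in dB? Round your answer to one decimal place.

Dividing by I₀ shifts the exponent by 12: I/I₀ = 7.42×10^9.
L = 10·(0.8704 + 9) = 98.70 dB.

98.7 dB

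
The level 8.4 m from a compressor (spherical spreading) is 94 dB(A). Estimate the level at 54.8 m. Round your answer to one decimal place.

Spherical spreading from a point source gives a 20·log₁₀(r₂/r₁) drop.
L₂ = 94 − 20·log₁₀(54.8/8.4) = 94 − 16.290 = 77.71 dB(A).

77.7 dB(A)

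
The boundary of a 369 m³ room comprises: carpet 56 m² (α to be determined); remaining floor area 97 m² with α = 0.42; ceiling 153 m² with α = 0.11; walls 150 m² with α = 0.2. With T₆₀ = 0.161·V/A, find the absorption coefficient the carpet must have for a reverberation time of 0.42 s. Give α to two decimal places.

0.96

Required total absorption A = 0.161·369/0.42 = 141.45 m².
Absorption from the other surfaces = 97·0.42 + 153·0.11 + 150·0.2 = 87.57 m², so the carpet must supply 53.88 m² over 56 m².
α = 53.88/56 = 0.962.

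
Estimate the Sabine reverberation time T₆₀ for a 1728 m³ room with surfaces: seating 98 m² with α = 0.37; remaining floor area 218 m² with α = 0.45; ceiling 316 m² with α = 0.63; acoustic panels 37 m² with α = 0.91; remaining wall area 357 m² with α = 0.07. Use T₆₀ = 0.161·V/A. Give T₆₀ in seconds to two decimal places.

Summing Sᵢαᵢ: 98·0.37 + 218·0.45 + 316·0.63 + 37·0.91 + 357·0.07 = 392.10 m².
T₆₀ = 0.161·V/A = 0.161·1728/392.10 = 0.710 s.

0.71 s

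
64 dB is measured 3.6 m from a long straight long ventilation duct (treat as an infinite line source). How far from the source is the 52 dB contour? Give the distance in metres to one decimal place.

57.1 m

For a line source L₁ − L₂ = 10·log₁₀(r₂/r₁), so r₂ = r₁·10^((L₁−L₂)/10).
r₂ = 3.6·10^((64−52)/10) = 3.6·10^(12.0/10) = 57.06 m.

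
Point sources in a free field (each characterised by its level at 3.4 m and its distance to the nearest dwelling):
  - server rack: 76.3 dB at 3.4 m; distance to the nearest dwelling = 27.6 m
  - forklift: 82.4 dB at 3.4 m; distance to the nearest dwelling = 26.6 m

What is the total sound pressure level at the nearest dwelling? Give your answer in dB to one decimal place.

65.4 dB

Apply inverse-square spreading to bring every level to the receiver, then sum 10^(L/10).
server rack: 76.3 − 20·log₁₀(27.6/3.4) = 76.3 − 18.19 = 58.11 dB.
forklift: 82.4 − 20·log₁₀(26.6/3.4) = 82.4 − 17.87 = 64.53 dB.
Σ 10^(L/10) = 3.487e+06 → L_total = 10·log₁₀(3.487e+06) = 65.42 dB.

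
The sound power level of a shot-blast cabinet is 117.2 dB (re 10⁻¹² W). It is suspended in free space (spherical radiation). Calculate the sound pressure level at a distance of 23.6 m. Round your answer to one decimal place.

L_p = L_w − 10·log₁₀(4π·r²) with r = 23.6 m.
4π·r² = 6999 m², 10·log₁₀ of that is 38.450 dB.
L_p = 117.2 − 38.450 = 78.75 dB.

78.7 dB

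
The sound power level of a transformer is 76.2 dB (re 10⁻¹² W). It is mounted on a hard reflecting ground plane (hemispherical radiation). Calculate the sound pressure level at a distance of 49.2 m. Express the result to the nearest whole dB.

34 dB

The power spreads over a hemisphere of area 2π·r², so L_p = L_w − 10·log₁₀(2π·r²).
2π·r² = 1.521e+04 m², 10·log₁₀ of that is 41.821 dB.
L_p = 76.2 − 41.821 = 34.38 dB.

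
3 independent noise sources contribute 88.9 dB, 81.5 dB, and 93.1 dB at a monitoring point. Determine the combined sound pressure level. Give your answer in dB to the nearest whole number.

95 dB

Incoherent sources combine by intensity addition: L_total = 10·log₁₀(Σ 10^(L_i/10)).
Σ 10^(L/10) = 10^(88.9/10) + 10^(81.5/10) + 10^(93.1/10) = 2.959e+09.
L_total = 10·log₁₀(2.959e+09) = 94.71 dB.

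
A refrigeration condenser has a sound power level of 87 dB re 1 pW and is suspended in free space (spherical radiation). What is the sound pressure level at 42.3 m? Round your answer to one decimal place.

Free-field spherical radiation: L_p = L_w − 10·log₁₀(4π·r²), r = 42.3 m.
4π·r² = 2.248e+04 m², 10·log₁₀ of that is 43.519 dB.
L_p = 87 − 43.519 = 43.48 dB.

43.5 dB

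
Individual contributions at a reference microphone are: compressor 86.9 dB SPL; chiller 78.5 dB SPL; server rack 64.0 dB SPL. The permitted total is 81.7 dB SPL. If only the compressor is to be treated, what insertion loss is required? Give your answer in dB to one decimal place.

8.2 dB

The untreated sources together contribute 10^(78.5/10) + 10^(64.0/10) = 7.331e+07, i.e. 78.65 dB SPL.
To meet 81.7 dB SPL overall, the treated compressor may contribute at most 10^(81.7/10) − 7.331e+07 = 7.460e+07, i.e. 78.73 dB SPL.
Required insertion loss = 86.9 − 78.73 = 8.17 dB.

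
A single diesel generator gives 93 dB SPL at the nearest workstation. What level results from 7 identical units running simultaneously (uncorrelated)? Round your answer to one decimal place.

L_total = L₁ + 10·log₁₀ N for N identical incoherent sources.
L_total = 93 + 10·log₁₀(7) = 93 + 8.451 = 101.45 dB SPL.

101.5 dB SPL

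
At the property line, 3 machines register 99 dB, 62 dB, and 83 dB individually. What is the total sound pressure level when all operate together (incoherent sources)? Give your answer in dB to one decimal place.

99.1 dB

For uncorrelated sources the intensities add, so convert each level to linear form, sum, and take 10·log₁₀ of the total.
Σ 10^(L/10) = 10^(99/10) + 10^(62/10) + 10^(83/10) = 8.144e+09.
L_total = 10·log₁₀(8.144e+09) = 99.11 dB.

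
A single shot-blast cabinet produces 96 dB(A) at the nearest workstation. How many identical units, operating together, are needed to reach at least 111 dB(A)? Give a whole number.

The shortfall is 111 − 96 = 15.0 dB, and N units add 10·log₁₀ N, so need 10·log₁₀ N ≥ 15.0.
N ≥ 10^(15.0/10) = 31.623, so N = 32.

32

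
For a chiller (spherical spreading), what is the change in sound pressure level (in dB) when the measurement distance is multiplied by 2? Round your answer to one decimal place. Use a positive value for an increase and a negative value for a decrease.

With spherical spreading the level changes by −20·log₁₀(r₂/r₁).
ΔL = −20·log₁₀(2) = -6.02 dB.

-6.0 dB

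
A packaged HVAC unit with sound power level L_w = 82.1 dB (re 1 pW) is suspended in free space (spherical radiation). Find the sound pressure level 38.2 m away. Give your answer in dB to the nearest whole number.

39 dB

Free-field spherical radiation: L_p = L_w − 10·log₁₀(4π·r²), r = 38.2 m.
4π·r² = 1.834e+04 m², 10·log₁₀ of that is 42.633 dB.
L_p = 82.1 − 42.633 = 39.47 dB.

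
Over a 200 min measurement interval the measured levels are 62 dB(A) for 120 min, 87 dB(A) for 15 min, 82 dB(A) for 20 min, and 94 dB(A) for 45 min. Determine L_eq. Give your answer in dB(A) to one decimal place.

The energy average is taken in the linear domain: L_eq = 10·log₁₀[(Σ tᵢ·10^(Lᵢ/10))/T], T = 200 min.
Σ tᵢ·10^(Lᵢ/10) = 120·10^(62/10) + 15·10^(87/10) + 20·10^(82/10) + 45·10^(94/10) = 1.239e+11.
L_eq = 10·log₁₀(1.239e+11/200) = 87.92 dB(A).

87.9 dB(A)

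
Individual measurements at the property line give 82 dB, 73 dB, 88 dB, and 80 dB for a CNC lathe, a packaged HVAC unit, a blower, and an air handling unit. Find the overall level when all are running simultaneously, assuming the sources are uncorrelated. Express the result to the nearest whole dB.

For uncorrelated sources the intensities add, so convert each level to linear form, sum, and take 10·log₁₀ of the total.
Σ 10^(L/10) = 10^(82/10) + 10^(73/10) + 10^(88/10) + 10^(80/10) = 9.094e+08.
L_total = 10·log₁₀(9.094e+08) = 89.59 dB.

90 dB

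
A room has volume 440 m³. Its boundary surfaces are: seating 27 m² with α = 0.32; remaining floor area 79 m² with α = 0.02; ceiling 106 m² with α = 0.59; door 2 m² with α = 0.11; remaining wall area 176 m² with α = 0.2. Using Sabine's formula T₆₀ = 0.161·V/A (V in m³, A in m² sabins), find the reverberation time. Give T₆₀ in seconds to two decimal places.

Total absorption A = 27·0.32 + 79·0.02 + 106·0.59 + 2·0.11 + 176·0.2 = 108.18 m² sabins.
T₆₀ = 0.161·V/A = 0.161·440/108.18 = 0.655 s.

0.65 s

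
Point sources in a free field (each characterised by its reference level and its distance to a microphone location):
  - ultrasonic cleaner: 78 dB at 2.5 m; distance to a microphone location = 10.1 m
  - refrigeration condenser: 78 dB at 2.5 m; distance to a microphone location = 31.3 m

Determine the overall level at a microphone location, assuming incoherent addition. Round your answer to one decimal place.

Propagate each source to the receiver with L = L_ref − 20·log₁₀(r/r_ref), then add intensities.
ultrasonic cleaner: 78 − 20·log₁₀(10.1/2.5) = 78 − 12.13 = 65.87 dB.
refrigeration condenser: 78 − 20·log₁₀(31.3/2.5) = 78 − 21.95 = 56.05 dB.
Σ 10^(L/10) = 4.268e+06 → L_total = 10·log₁₀(4.268e+06) = 66.30 dB.

66.3 dB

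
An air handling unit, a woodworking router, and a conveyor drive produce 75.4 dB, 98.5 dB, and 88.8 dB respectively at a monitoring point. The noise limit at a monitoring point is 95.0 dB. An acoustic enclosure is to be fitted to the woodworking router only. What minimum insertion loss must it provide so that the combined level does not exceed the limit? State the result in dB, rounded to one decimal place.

Fixed contribution from the other sources: Σ 10^(L/10) = 10^(75.4/10) + 10^(88.8/10) = 7.933e+08 (88.99 dB).
To meet 95.0 dB overall, the treated woodworking router may contribute at most 10^(95.0/10) − 7.933e+08 = 2.369e+09, i.e. 93.75 dB.
So the woodworking router must be reduced from 98.5 to 93.75 dB: IL = 4.75 dB.

4.8 dB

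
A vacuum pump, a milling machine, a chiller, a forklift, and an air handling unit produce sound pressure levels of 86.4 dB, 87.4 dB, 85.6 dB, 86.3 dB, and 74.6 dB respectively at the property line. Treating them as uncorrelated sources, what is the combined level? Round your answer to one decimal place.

Incoherent sources combine by intensity addition: L_total = 10·log₁₀(Σ 10^(L_i/10)).
Σ 10^(L/10) = 10^(86.4/10) + 10^(87.4/10) + 10^(85.6/10) + 10^(86.3/10) + 10^(74.6/10) = 1.805e+09.
L_total = 10·log₁₀(1.805e+09) = 92.56 dB.

92.6 dB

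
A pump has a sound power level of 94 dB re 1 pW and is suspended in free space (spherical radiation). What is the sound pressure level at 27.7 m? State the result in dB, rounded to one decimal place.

L_p = L_w − 10·log₁₀(4π·r²) with r = 27.7 m.
4π·r² = 9642 m², 10·log₁₀ of that is 39.842 dB.
L_p = 94 − 39.842 = 54.16 dB.

54.2 dB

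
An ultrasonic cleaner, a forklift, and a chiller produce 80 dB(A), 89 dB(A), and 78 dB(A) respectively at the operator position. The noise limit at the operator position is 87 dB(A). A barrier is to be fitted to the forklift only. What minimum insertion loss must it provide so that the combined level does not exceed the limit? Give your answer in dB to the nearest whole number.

Everything except the forklift sums to 10^(80/10) + 10^(78/10) = 1.631e+08 in linear terms, 82.12 dB(A).
To meet 87 dB(A) overall, the treated forklift may contribute at most 10^(87/10) − 1.631e+08 = 3.381e+08, i.e. 85.29 dB(A).
So the forklift must be reduced from 89 to 85.29 dB(A): IL = 3.71 dB.

4 dB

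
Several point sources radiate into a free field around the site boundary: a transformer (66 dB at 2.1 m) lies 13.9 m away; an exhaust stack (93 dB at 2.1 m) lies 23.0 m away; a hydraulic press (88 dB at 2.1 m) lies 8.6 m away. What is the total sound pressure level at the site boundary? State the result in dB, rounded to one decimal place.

First find each source's level at the receiver (point-source: −20·log₁₀(r/r_ref)), then combine on an intensity basis.
transformer: 66 − 20·log₁₀(13.9/2.1) = 66 − 16.42 = 49.58 dB.
exhaust stack: 93 − 20·log₁₀(23.0/2.1) = 93 − 20.79 = 72.21 dB.
hydraulic press: 88 − 20·log₁₀(8.6/2.1) = 88 − 12.25 = 75.75 dB.
Σ 10^(L/10) = 5.435e+07 → L_total = 10·log₁₀(5.435e+07) = 77.35 dB.

77.4 dB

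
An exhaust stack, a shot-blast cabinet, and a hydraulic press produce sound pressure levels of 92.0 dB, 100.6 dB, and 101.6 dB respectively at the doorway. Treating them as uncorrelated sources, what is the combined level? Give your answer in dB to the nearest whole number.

104 dB

Incoherent sources combine by intensity addition: L_total = 10·log₁₀(Σ 10^(L_i/10)).
Σ 10^(L/10) = 10^(92.0/10) + 10^(100.6/10) + 10^(101.6/10) = 2.752e+10.
L_total = 10·log₁₀(2.752e+10) = 104.40 dB.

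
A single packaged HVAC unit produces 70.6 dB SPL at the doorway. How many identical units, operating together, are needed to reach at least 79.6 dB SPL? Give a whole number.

8

N identical sources give L₁ + 10·log₁₀ N, so require 10·log₁₀ N ≥ 79.6 − 70.6 = 9.0 dB.
N ≥ 10^(9.0/10) = 7.943, so N = 8.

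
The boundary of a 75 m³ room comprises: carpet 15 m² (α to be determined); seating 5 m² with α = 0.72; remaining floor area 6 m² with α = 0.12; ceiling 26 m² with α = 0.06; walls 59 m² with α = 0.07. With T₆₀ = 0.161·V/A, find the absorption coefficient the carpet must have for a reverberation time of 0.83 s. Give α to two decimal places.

From T₆₀ = 0.161·V/A, the target T₆₀ = 0.83 s needs A = 0.161·75/0.83 = 14.55 m².
Absorption from the other surfaces = 5·0.72 + 6·0.12 + 26·0.06 + 59·0.07 = 10.01 m², so the carpet must supply 4.54 m² over 15 m².
α = 4.54/15 = 0.303.

0.30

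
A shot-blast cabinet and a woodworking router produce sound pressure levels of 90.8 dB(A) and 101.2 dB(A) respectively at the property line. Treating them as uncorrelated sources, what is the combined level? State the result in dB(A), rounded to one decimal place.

101.6 dB(A)

For uncorrelated sources the intensities add, so convert each level to linear form, sum, and take 10·log₁₀ of the total.
Σ 10^(L/10) = 10^(90.8/10) + 10^(101.2/10) = 1.438e+10.
L_total = 10·log₁₀(1.438e+10) = 101.58 dB(A).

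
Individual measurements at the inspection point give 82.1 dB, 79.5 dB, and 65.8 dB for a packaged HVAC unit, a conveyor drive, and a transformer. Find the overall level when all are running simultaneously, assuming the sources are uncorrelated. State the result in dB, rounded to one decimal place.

Incoherent sources combine by intensity addition: L_total = 10·log₁₀(Σ 10^(L_i/10)).
Σ 10^(L/10) = 10^(82.1/10) + 10^(79.5/10) + 10^(65.8/10) = 2.551e+08.
L_total = 10·log₁₀(2.551e+08) = 84.07 dB.

84.1 dB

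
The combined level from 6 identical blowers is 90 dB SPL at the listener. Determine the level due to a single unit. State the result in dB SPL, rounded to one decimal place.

6 equal contributions raise the level by 10·log₁₀ 6 = 7.782 dB, so each unit alone gives 90 − 7.782.

82.2 dB SPL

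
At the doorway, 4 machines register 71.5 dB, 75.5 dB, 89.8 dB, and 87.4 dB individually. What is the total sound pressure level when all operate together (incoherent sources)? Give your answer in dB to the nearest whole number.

For uncorrelated sources the intensities add, so convert each level to linear form, sum, and take 10·log₁₀ of the total.
Σ 10^(L/10) = 10^(71.5/10) + 10^(75.5/10) + 10^(89.8/10) + 10^(87.4/10) = 1.554e+09.
L_total = 10·log₁₀(1.554e+09) = 91.91 dB.

92 dB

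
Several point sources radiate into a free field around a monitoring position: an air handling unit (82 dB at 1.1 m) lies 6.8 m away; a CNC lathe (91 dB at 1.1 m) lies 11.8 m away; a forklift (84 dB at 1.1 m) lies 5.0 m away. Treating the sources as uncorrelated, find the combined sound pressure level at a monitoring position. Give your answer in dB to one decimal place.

Apply inverse-square spreading to bring every level to the receiver, then sum 10^(L/10).
air handling unit: 82 − 20·log₁₀(6.8/1.1) = 82 − 15.82 = 66.18 dB.
CNC lathe: 91 − 20·log₁₀(11.8/1.1) = 91 − 20.61 = 70.39 dB.
forklift: 84 − 20·log₁₀(5.0/1.1) = 84 − 13.15 = 70.85 dB.
Σ 10^(L/10) = 2.724e+07 → L_total = 10·log₁₀(2.724e+07) = 74.35 dB.

74.4 dB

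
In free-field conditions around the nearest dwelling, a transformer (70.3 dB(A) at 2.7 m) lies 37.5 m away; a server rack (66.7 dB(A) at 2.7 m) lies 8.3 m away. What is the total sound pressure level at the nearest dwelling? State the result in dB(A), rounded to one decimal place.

57.4 dB(A)

Apply inverse-square spreading to bring every level to the receiver, then sum 10^(L/10).
transformer: 70.3 − 20·log₁₀(37.5/2.7) = 70.3 − 22.85 = 47.45 dB(A).
server rack: 66.7 − 20·log₁₀(8.3/2.7) = 66.7 − 9.75 = 56.95 dB(A).
Σ 10^(L/10) = 5.505e+05 → L_total = 10·log₁₀(5.505e+05) = 57.41 dB(A).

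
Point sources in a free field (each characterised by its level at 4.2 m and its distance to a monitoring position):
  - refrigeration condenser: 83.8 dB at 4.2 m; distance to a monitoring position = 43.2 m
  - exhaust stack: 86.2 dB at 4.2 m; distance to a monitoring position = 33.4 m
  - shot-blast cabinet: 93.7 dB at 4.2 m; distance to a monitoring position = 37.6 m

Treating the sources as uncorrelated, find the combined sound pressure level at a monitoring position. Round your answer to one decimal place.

75.8 dB

First find each source's level at the receiver (point-source: −20·log₁₀(r/r_ref)), then combine on an intensity basis.
refrigeration condenser: 83.8 − 20·log₁₀(43.2/4.2) = 83.8 − 20.24 = 63.56 dB.
exhaust stack: 86.2 − 20·log₁₀(33.4/4.2) = 86.2 − 18.01 = 68.19 dB.
shot-blast cabinet: 93.7 − 20·log₁₀(37.6/4.2) = 93.7 − 19.04 = 74.66 dB.
Σ 10^(L/10) = 3.811e+07 → L_total = 10·log₁₀(3.811e+07) = 75.81 dB.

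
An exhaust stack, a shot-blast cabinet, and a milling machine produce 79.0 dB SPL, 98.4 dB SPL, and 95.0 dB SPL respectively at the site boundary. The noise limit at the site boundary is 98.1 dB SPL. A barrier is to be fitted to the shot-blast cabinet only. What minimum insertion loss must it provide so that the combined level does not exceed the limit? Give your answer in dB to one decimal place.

Fixed contribution from the other sources: Σ 10^(L/10) = 10^(79.0/10) + 10^(95.0/10) = 3.242e+09 (95.11 dB SPL).
To meet 98.1 dB SPL overall, the treated shot-blast cabinet may contribute at most 10^(98.1/10) − 3.242e+09 = 3.215e+09, i.e. 95.07 dB SPL.
Required insertion loss = 98.4 − 95.07 = 3.33 dB.

3.3 dB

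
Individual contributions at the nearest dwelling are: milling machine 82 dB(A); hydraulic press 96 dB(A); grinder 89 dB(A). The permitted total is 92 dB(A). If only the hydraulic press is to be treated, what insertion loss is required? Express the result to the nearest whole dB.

The untreated sources together contribute 10^(82/10) + 10^(89/10) = 9.528e+08, i.e. 89.79 dB(A).
To meet 92 dB(A) overall, the treated hydraulic press may contribute at most 10^(92/10) − 9.528e+08 = 6.321e+08, i.e. 88.01 dB(A).
So the hydraulic press must be reduced from 96 to 88.01 dB(A): IL = 7.99 dB.

8 dB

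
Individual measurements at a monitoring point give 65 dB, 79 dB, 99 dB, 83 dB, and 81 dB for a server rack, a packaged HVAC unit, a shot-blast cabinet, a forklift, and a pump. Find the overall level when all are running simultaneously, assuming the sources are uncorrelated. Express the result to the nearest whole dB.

99 dB

For uncorrelated sources the intensities add, so convert each level to linear form, sum, and take 10·log₁₀ of the total.
Σ 10^(L/10) = 10^(65/10) + 10^(79/10) + 10^(99/10) + 10^(83/10) + 10^(81/10) = 8.351e+09.
L_total = 10·log₁₀(8.351e+09) = 99.22 dB.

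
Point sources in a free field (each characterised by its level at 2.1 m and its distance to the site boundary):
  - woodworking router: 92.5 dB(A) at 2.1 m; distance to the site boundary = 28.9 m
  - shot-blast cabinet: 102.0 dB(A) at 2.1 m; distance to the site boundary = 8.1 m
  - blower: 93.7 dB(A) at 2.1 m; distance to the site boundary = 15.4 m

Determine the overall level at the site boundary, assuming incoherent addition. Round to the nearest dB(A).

Propagate each source to the receiver with L = L_ref − 20·log₁₀(r/r_ref), then add intensities.
woodworking router: 92.5 − 20·log₁₀(28.9/2.1) = 92.5 − 22.77 = 69.73 dB(A).
shot-blast cabinet: 102.0 − 20·log₁₀(8.1/2.1) = 102.0 − 11.73 = 90.27 dB(A).
blower: 93.7 − 20·log₁₀(15.4/2.1) = 93.7 − 17.31 = 76.39 dB(A).
Σ 10^(L/10) = 1.118e+09 → L_total = 10·log₁₀(1.118e+09) = 90.49 dB(A).

90 dB(A)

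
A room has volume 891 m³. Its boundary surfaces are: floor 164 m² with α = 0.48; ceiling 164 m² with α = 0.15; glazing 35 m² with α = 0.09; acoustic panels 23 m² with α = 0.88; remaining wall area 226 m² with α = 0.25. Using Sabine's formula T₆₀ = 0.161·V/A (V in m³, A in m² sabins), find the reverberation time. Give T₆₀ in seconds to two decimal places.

0.78 s

Summing Sᵢαᵢ: 164·0.48 + 164·0.15 + 35·0.09 + 23·0.88 + 226·0.25 = 183.21 m².
T₆₀ = 0.161 × 891 / 183.21 = 0.783 s.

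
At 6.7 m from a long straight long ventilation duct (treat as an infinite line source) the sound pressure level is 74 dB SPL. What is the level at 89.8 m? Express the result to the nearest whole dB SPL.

63 dB SPL

Cylindrical spreading from a line source gives a 10·log₁₀(r₂/r₁) drop.
L₂ = 74 − 10·log₁₀(89.8/6.7) = 74 − 11.272 = 62.73 dB SPL.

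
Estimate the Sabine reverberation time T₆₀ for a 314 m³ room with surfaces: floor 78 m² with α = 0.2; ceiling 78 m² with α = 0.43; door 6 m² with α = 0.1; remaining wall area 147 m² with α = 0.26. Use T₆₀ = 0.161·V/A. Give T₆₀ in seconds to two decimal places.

0.57 s

Summing Sᵢαᵢ: 78·0.2 + 78·0.43 + 6·0.1 + 147·0.26 = 87.96 m².
T₆₀ = 0.161·V/A = 0.161·314/87.96 = 0.575 s.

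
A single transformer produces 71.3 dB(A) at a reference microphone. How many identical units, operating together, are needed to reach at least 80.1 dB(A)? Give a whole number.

8

The shortfall is 80.1 − 71.3 = 8.8 dB, and N units add 10·log₁₀ N, so need 10·log₁₀ N ≥ 8.8.
N ≥ 10^(8.8/10) = 7.586, so N = 8.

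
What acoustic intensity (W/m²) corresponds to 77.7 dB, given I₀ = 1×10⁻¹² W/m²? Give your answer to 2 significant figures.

I/I₀ = 10^(77.7/10) = 5.888e+07, so I = 5.888e+07 × 10⁻¹² W/m².

5.9e-05 W/m²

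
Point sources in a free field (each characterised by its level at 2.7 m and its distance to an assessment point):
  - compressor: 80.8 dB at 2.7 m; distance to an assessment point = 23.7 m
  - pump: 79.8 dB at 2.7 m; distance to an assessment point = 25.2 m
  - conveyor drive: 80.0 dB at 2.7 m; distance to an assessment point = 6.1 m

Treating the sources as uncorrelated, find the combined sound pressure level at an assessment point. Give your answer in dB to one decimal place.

Apply inverse-square spreading to bring every level to the receiver, then sum 10^(L/10).
compressor: 80.8 − 20·log₁₀(23.7/2.7) = 80.8 − 18.87 = 61.93 dB.
pump: 79.8 − 20·log₁₀(25.2/2.7) = 79.8 − 19.40 = 60.40 dB.
conveyor drive: 80.0 − 20·log₁₀(6.1/2.7) = 80.0 − 7.08 = 72.92 dB.
Σ 10^(L/10) = 2.225e+07 → L_total = 10·log₁₀(2.225e+07) = 73.47 dB.

73.5 dB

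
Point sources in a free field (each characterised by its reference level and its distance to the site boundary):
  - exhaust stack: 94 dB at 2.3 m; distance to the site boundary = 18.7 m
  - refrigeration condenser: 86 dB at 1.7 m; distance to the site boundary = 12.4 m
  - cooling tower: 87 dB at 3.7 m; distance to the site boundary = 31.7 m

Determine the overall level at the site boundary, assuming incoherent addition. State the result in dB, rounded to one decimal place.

Apply inverse-square spreading to bring every level to the receiver, then sum 10^(L/10).
exhaust stack: 94 − 20·log₁₀(18.7/2.3) = 94 − 18.20 = 75.80 dB.
refrigeration condenser: 86 − 20·log₁₀(12.4/1.7) = 86 − 17.26 = 68.74 dB.
cooling tower: 87 − 20·log₁₀(31.7/3.7) = 87 − 18.66 = 68.34 dB.
Σ 10^(L/10) = 5.231e+07 → L_total = 10·log₁₀(5.231e+07) = 77.19 dB.

77.2 dB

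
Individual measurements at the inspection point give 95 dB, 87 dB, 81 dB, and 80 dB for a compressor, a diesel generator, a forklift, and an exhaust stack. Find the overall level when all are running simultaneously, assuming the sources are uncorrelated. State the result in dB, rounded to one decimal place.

95.9 dB

For uncorrelated sources the intensities add, so convert each level to linear form, sum, and take 10·log₁₀ of the total.
Σ 10^(L/10) = 10^(95/10) + 10^(87/10) + 10^(81/10) + 10^(80/10) = 3.889e+09.
L_total = 10·log₁₀(3.889e+09) = 95.90 dB.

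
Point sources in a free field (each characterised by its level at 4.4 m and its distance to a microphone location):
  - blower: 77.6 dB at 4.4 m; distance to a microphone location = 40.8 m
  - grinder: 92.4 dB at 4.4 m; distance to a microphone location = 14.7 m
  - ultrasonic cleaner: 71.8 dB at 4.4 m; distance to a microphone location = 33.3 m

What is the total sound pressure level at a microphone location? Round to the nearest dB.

Apply inverse-square spreading to bring every level to the receiver, then sum 10^(L/10).
blower: 77.6 − 20·log₁₀(40.8/4.4) = 77.6 − 19.34 = 58.26 dB.
grinder: 92.4 − 20·log₁₀(14.7/4.4) = 92.4 − 10.48 = 81.92 dB.
ultrasonic cleaner: 71.8 − 20·log₁₀(33.3/4.4) = 71.8 − 17.58 = 54.22 dB.
Σ 10^(L/10) = 1.566e+08 → L_total = 10·log₁₀(1.566e+08) = 81.95 dB.

82 dB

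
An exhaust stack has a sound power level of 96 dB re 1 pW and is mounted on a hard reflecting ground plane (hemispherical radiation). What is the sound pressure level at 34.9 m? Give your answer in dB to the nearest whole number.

57 dB

Free-field hemispherical radiation: L_p = L_w − 10·log₁₀(2π·r²), r = 34.9 m.
2π·r² = 7653 m², 10·log₁₀ of that is 38.838 dB.
L_p = 96 − 38.838 = 57.16 dB.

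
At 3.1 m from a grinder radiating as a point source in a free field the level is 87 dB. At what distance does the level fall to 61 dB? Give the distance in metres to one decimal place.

Point-source spreading drops the level by 20·log₁₀(r₂/r₁); inverting, r₂/r₁ = 10^(ΔL/20).
r₂ = 3.1·10^((87−61)/20) = 3.1·10^(26.0/20) = 61.85 m.

61.9 m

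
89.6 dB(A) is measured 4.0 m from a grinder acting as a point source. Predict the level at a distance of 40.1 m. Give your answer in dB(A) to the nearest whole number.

70 dB(A)

Spherical spreading from a point source gives a 20·log₁₀(r₂/r₁) drop.
L₂ = 89.6 − 20·log₁₀(40.1/4.0) = 89.6 − 20.022 = 69.58 dB(A).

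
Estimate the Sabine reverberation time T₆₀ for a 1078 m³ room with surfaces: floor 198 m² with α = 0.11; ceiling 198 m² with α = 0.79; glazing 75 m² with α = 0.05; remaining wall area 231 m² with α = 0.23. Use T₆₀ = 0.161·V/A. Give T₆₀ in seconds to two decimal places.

A = Σ Sᵢαᵢ = 198·0.11 + 198·0.79 + 75·0.05 + 231·0.23 = 235.08 m².
T₆₀ = 0.161·V/A = 0.161·1078/235.08 = 0.738 s.

0.74 s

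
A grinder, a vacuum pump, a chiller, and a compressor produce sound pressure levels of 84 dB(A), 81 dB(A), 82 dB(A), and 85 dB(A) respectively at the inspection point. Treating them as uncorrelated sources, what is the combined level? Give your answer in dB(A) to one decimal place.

For uncorrelated sources the intensities add, so convert each level to linear form, sum, and take 10·log₁₀ of the total.
Σ 10^(L/10) = 10^(84/10) + 10^(81/10) + 10^(82/10) + 10^(85/10) = 8.518e+08.
L_total = 10·log₁₀(8.518e+08) = 89.30 dB(A).

89.3 dB(A)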